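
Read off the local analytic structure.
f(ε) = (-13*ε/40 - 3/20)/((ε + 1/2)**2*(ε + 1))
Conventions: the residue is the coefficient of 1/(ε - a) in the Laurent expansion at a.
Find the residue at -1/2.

The residue is -7/10.

At the order-2 pole -1/2 set g(ε) = (ε - (-1/2))^2*f(ε) = (-13*ε/40 - 3/20)/(ε + 1).
Order-2 pole: residue = g'(a); g'(-1/2) = -7/10, so the residue is -7/10.


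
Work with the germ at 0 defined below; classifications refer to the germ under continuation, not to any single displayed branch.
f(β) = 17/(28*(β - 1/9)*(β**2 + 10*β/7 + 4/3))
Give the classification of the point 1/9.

The denominator factor β - 1/9 vanishes at 1/9 and appears to the power 1; the numerator there equals 17/28, nonzero, and no other factor vanishes.
Hence a pole whose order is the multiplicity, 1.

The point is a pole of order 1.


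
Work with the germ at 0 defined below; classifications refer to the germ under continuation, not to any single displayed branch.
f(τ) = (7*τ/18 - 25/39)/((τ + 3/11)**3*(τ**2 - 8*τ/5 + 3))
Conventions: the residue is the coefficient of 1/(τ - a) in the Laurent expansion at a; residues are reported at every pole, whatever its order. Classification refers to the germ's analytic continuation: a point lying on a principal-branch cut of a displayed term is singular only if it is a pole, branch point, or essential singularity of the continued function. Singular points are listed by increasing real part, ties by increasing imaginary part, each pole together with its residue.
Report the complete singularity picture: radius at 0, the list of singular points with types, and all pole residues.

Denominator factor (τ + 3/11)^3: pole of order 3 at -3/11, modulus 3/11.
Denominator factor (τ**2 - 8*τ/5 + 3): discriminant -236/25, complex-conjugate roots (4/5) + ((1/5)*sqrt(59))*i and (4/5) - ((1/5)*sqrt(59))*i; poles of order 1, moduli sqrt(3) and sqrt(3).
The radius of convergence is the smallest modulus among the singular points: 3/11.
At the order-3 pole -3/11 set g(τ) = (τ - (-3/11))^3*f(τ) = (7*τ/18 - 25/39)/(τ**2 - 8*τ/5 + 3).
Order-3 pole: residue = g''(a)/2; g''(-3/11) = 19332775/197936622, so the residue is 19332775/395873244.
The factor τ**2 - 8*τ/5 + 3 splits as (τ - a)(τ - a') with a = (4/5) - ((1/5)*sqrt(59))*i, a' = (4/5) + ((1/5)*sqrt(59))*i. At the order-1 pole a set g(τ) = (τ - a)*f(τ) = [(7*τ/18 - 25/39)/(τ + 3/11)**3] / (τ - a').
Simple pole: residue = g(a) at a = (4/5) - ((1/5)*sqrt(59))*i, which is (-19332775/791746488) + ((9616475/3166985952)*sqrt(59))*i.
The factor τ**2 - 8*τ/5 + 3 splits as (τ - a)(τ - a') with a = (4/5) + ((1/5)*sqrt(59))*i, a' = (4/5) - ((1/5)*sqrt(59))*i. At the order-1 pole a set g(τ) = (τ - a)*f(τ) = [(7*τ/18 - 25/39)/(τ + 3/11)**3] / (τ - a').
Simple pole: residue = g(a) at a = (4/5) + ((1/5)*sqrt(59))*i, which is (-19332775/791746488) - ((9616475/3166985952)*sqrt(59))*i.
List the singular points by increasing real part (a conjugate pair: the negative imaginary part first).

Radius of convergence at 0: 3/11.
At -3/11: a pole of order 3; residue 19332775/395873244.
At (4/5) - ((1/5)*sqrt(59))*i: a pole of order 1; residue (-19332775/791746488) + ((9616475/3166985952)*sqrt(59))*i.
At (4/5) + ((1/5)*sqrt(59))*i: a pole of order 1; residue (-19332775/791746488) - ((9616475/3166985952)*sqrt(59))*i.


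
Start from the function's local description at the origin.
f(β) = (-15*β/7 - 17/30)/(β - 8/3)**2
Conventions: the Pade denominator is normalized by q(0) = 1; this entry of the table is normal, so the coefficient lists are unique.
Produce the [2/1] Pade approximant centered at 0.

Taylor coefficients needed (expand at 0): a_0 = -51/640, a_1 = -6471/17920, a_2 = -74439/286720, a_3 = -82539/573440.
Write the denominator as Q(β) = 1 + q1*β. Requiring Q*f - P = O(β^4) with deg P <= 2 kills the coefficients of β^3..β^3 in Q*f:
  β^3: a_3 + q1*a_2 = 0, i.e. -82539/573440 + (-74439/286720)*q1 = 0.
Solving this linear system: q1 = -1019/1838.
The numerator is Q*f truncated at degree 2: P0 = a_0 = -51/640; P1 = a_1 + q1*a_0 = -5219283/16468480; P2 = a_2 + q1*a_1 = -15657849/263495680.

The Pade approximant has numerator coefficients [-51/640, -5219283/16468480, -15657849/263495680]; denominator coefficients [1, -1019/1838].


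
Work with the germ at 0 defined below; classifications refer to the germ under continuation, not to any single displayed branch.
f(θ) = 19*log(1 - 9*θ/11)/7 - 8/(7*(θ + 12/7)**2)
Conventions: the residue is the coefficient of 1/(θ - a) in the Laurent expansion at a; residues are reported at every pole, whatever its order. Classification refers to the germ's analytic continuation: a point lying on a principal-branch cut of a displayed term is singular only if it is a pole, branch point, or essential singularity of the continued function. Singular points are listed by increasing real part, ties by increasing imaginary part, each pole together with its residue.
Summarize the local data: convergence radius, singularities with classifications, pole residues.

Radius of convergence at 0: 11/9.
At -12/7: a pole of order 2; residue 0.
At 11/9: a logarithmic branch point.

Denominator factor (θ + 12/7)^2: pole of order 2 at -12/7, modulus 12/7.
Branch term (19/7)*log(1 - θ/(11/9)): its argument vanishes at θ = 11/9, a logarithmic branch point, modulus 11/9.
The radius of convergence is the smallest modulus among the singular points: 11/9.
The branch term is analytic at -12/7 and contributes nothing to the residue; only the rational part matters.
At the order-2 pole -12/7 set g(θ) = (θ - (-12/7))^2*(rational part) = -8/7.
Order-2 pole: residue = g'(a); g'(-12/7) = 0, so the residue is 0.
List the singular points by increasing real part (a conjugate pair: the negative imaginary part first).


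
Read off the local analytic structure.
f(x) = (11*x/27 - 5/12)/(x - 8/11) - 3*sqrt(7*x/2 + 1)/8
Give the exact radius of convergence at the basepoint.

Denominator factor (x - 8/11): pole of order 1 at 8/11, modulus 8/11.
Branch term (-3/8)*sqrt(1 - x/(-2/7)): its argument vanishes at x = -2/7, a square-root branch point, modulus 2/7.
The radius of convergence is the smallest modulus among the singular points: 2/7.

The radius of convergence is 2/7.


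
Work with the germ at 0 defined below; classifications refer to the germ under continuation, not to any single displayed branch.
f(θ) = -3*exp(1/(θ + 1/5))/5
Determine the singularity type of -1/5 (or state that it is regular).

The point is an essential singularity.

The exponent 1/(θ - (-1/5)) has a pole at -1/5, so exp(1/(θ - (-1/5))) takes every nonzero value near it: an essential singularity (not a pole of any order).


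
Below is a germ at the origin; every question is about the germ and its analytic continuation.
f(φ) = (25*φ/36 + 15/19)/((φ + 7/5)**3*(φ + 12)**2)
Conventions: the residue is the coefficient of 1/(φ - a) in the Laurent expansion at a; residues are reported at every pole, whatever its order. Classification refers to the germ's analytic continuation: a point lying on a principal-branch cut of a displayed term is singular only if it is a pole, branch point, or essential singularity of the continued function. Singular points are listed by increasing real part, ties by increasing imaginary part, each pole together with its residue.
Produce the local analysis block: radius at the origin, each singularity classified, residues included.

Radius of convergence at 0: 7/5.
At -12: a pole of order 2; residue 6528125/5397089004.
At -7/5: a pole of order 3; residue -6528125/5397089004.

Denominator factor (φ + 7/5)^3: pole of order 3 at -7/5, modulus 7/5.
Denominator factor (φ + 12)^2: pole of order 2 at -12, modulus 12.
The radius of convergence is the smallest modulus among the singular points: 7/5.
At the order-2 pole -12 set g(φ) = (φ - (-12))^2*f(φ) = (25*φ/36 + 15/19)/(φ + 7/5)**3.
Order-2 pole: residue = g'(a); g'(-12) = 6528125/5397089004, so the residue is 6528125/5397089004.
At the order-3 pole -7/5 set g(φ) = (φ - (-7/5))^3*f(φ) = (25*φ/36 + 15/19)/(φ + 12)**2.
Order-3 pole: residue = g''(a)/2; g''(-7/5) = -6528125/2698544502, so the residue is -6528125/5397089004.
List the singular points by increasing real part (a conjugate pair: the negative imaginary part first).


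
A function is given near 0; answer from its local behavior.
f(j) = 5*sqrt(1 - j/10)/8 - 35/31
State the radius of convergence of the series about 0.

Branch term (5/8)*sqrt(1 - j/(10)): its argument vanishes at j = 10, a square-root branch point, modulus 10.
The radius of convergence is the smallest modulus among the singular points: 10.

The radius of convergence is 10.


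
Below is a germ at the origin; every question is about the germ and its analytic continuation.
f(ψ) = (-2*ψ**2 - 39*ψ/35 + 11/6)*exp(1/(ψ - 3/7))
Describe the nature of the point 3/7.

The exponent 1/(ψ - (3/7)) has a pole at 3/7, so exp(1/(ψ - (3/7))) takes every nonzero value near it: an essential singularity (not a pole of any order).

The point is an essential singularity.


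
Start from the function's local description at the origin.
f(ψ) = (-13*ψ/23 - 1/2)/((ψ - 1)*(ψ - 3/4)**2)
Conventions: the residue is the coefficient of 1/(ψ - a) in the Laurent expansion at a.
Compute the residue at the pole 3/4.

The residue is 392/23.

At the order-2 pole 3/4 set g(ψ) = (ψ - (3/4))^2*f(ψ) = (-13*ψ/23 - 1/2)/(ψ - 1).
Order-2 pole: residue = g'(a); g'(3/4) = 392/23, so the residue is 392/23.


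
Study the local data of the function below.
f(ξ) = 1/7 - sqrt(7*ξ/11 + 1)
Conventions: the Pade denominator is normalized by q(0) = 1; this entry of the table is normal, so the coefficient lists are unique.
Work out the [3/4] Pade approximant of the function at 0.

The Pade approximant has numerator coefficients [-6/7, -193/176, -4921/11616, -23863/511104]; denominator coefficients [1, 959/1056, 10045/46464, 3087/340736, -16807/89954304].

Taylor coefficients needed (expand at 0): a_0 = -6/7, a_1 = -7/22, a_2 = 49/968, a_3 = -343/21296, a_4 = 12005/1874048, a_5 = -117649/41229056, a_6 = 2470629/1814078464, a_7 = -2470629/3628156928.
Write the denominator as Q(ξ) = 1 + q1*ξ + q2*ξ^2 + q3*ξ^3 + q4*ξ^4. Requiring Q*f - P = O(ξ^8) with deg P <= 3 kills the coefficients of ξ^4..ξ^7 in Q*f:
  ξ^4: a_4 + q1*a_3 + q2*a_2 + q3*a_1 + q4*a_0 = 0, i.e. 12005/1874048 + (-343/21296)*q1 + (49/968)*q2 + (-7/22)*q3 + (-6/7)*q4 = 0.
  ξ^5: a_5 + q1*a_4 + q2*a_3 + q3*a_2 + q4*a_1 = 0, i.e. -117649/41229056 + (12005/1874048)*q1 + (-343/21296)*q2 + (49/968)*q3 + (-7/22)*q4 = 0.
  ξ^6: a_6 + q1*a_5 + q2*a_4 + q3*a_3 + q4*a_2 = 0, i.e. 2470629/1814078464 + (-117649/41229056)*q1 + (12005/1874048)*q2 + (-343/21296)*q3 + (49/968)*q4 = 0.
  ξ^7: a_7 + q1*a_6 + q2*a_5 + q3*a_4 + q4*a_3 = 0, i.e. -2470629/3628156928 + (2470629/1814078464)*q1 + (-117649/41229056)*q2 + (12005/1874048)*q3 + (-343/21296)*q4 = 0.
Solving this linear system: q1 = 959/1056, q2 = 10045/46464, q3 = 3087/340736, q4 = -16807/89954304.
The numerator is Q*f truncated at degree 3: P0 = a_0 = -6/7; P1 = a_1 + q1*a_0 = -193/176; P2 = a_2 + q1*a_1 + q2*a_0 = -4921/11616; P3 = a_3 + q1*a_2 + q2*a_1 + q3*a_0 = -23863/511104.


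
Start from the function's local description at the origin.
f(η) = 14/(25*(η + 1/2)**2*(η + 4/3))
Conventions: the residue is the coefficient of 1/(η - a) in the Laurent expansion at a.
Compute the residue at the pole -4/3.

At the order-1 pole -4/3 set g(η) = (η - (-4/3))*f(η) = 14/(25*(η + 1/2)**2).
Simple pole: residue = g(a) at a = -4/3, which is 504/625.

The residue is 504/625.


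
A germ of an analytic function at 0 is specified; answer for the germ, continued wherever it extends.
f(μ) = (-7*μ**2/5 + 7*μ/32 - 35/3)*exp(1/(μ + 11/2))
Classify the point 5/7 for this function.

The point is a regular point.

There is no denominator, hence no pole anywhere.
The essential point of exp(1/(μ - (-11/2))) is -11/2, not 5/7.
So the germ continues analytically to 5/7.


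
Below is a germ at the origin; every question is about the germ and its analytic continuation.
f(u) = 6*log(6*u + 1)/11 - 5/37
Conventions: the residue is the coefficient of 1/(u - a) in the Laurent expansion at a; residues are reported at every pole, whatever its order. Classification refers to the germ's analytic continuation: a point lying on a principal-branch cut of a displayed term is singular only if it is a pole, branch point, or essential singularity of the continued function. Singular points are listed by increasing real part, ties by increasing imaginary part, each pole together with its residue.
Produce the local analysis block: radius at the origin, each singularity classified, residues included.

Branch term (6/11)*log(1 - u/(-1/6)): its argument vanishes at u = -1/6, a logarithmic branch point, modulus 1/6.
The radius of convergence is the smallest modulus among the singular points: 1/6.

Radius of convergence at 0: 1/6.
At -1/6: a logarithmic branch point.


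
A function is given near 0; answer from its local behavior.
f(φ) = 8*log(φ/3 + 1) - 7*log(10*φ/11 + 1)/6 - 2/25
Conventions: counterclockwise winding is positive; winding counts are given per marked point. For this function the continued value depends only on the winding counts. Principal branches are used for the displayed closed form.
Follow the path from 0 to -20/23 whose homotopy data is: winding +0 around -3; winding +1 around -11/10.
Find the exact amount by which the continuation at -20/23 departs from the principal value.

Continued minus principal equals -(7/3)*pi*i.

The rational part is single-valued and drops out of the difference; each branch term changes only by its own monodromy.
(-7/6)*log(1 - φ/(-11/10)): each positive loop around -11/10 adds 2*pi*i to the log, so winding +1 contributes (-7/6)*(1)*2*pi*i = -(7/3)*pi*i.
(8)*log(1 - φ/(-3)): winding 0 around -3, so this term returns to its principal value, contribution 0.
Summing the contributions at φ = -20/23 gives -(7/3)*pi*i.


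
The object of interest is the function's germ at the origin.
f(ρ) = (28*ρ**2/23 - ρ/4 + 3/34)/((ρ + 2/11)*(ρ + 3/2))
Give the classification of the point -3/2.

The denominator factor ρ + 3/2 vanishes at -3/2 and appears to the power 1; the numerator there equals 10017/3128, nonzero, and no other factor vanishes.
Hence a pole whose order is the multiplicity, 1.

The point is a pole of order 1.


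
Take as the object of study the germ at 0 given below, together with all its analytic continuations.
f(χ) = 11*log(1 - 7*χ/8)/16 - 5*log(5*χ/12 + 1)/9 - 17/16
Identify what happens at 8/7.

The point is a logarithmic branch point.

The term (11/16)*log(1 - χ/(8/7)) has argument 1 - 8/7/(8/7) = 0 at 8/7: a logarithmic (infinitely-sheeted) branch point; the remaining terms are analytic or single-valued there.


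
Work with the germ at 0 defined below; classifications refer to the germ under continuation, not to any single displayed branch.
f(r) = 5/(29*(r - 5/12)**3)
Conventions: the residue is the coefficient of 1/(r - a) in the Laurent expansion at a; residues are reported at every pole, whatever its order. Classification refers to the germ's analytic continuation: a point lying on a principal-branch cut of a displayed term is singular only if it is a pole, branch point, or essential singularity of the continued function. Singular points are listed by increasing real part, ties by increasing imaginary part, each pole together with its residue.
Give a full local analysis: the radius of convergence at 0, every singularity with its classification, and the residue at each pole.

Radius of convergence at 0: 5/12.
At 5/12: a pole of order 3; residue 0.

Denominator factor (r - 5/12)^3: pole of order 3 at 5/12, modulus 5/12.
The radius of convergence is the smallest modulus among the singular points: 5/12.
At the order-3 pole 5/12 set g(r) = (r - (5/12))^3*f(r) = 5/29.
Order-3 pole: residue = g''(a)/2; g''(5/12) = 0, so the residue is 0.


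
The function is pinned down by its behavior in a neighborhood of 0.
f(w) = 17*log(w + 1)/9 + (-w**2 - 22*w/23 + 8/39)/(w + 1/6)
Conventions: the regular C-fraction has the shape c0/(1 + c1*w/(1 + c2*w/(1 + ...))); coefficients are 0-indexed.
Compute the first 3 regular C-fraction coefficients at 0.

The regular C-fraction coefficients are [16/13, 30233/3312, -274127737/100131696].

Taylor coefficients (expand at 0): a_0 = 16/13, a_1 = -30233/2691, a_2 = 386417/5382.
c0 = a_0 = 16/13. Peel one level at a time: if S = 1 + c*w/S' with S'(0) = 1, then c is the w-coefficient of S and S' = c*w/(S - 1).
S_1 = c0/f = 1 + (30233/3312)*w + (274127737/10969344)*w^2 + ...; c1 = 30233/3312.
S_2 = c1*w/(S_1 - 1) = 1 + (-274127737/100131696)*w + ...; c2 = -274127737/100131696.


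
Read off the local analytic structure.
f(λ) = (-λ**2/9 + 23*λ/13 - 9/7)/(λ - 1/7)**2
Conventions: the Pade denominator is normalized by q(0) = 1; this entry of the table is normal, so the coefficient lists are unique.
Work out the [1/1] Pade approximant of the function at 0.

Taylor coefficients needed (expand at 0): a_0 = -63, a_1 = -10339/13, a_2 = -942172/117.
Write the denominator as Q(λ) = 1 + q1*λ. Requiring Q*f - P = O(λ^3) with deg P <= 1 kills the coefficients of λ^2..λ^2 in Q*f:
  λ^2: a_2 + q1*a_1 = 0, i.e. -942172/117 + (-10339/13)*q1 = 0.
Solving this linear system: q1 = -19228/1899.
The numerator is Q*f truncated at degree 1: P0 = a_0 = -63; P1 = a_1 + q1*a_0 = -431781/2743.

The Pade approximant has numerator coefficients [-63, -431781/2743]; denominator coefficients [1, -19228/1899].


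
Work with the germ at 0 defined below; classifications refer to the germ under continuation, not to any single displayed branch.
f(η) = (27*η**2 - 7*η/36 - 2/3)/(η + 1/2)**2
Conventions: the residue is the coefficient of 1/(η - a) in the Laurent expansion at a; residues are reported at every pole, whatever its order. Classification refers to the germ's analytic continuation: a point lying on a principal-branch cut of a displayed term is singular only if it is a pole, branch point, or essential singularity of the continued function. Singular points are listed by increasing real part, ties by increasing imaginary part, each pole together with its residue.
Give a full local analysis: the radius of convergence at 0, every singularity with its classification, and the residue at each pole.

Radius of convergence at 0: 1/2.
At -1/2: a pole of order 2; residue -979/36.

Denominator factor (η + 1/2)^2: pole of order 2 at -1/2, modulus 1/2.
The radius of convergence is the smallest modulus among the singular points: 1/2.
At the order-2 pole -1/2 set g(η) = (η - (-1/2))^2*f(η) = 27*η**2 - 7*η/36 - 2/3.
Order-2 pole: residue = g'(a); g'(-1/2) = -979/36, so the residue is -979/36.


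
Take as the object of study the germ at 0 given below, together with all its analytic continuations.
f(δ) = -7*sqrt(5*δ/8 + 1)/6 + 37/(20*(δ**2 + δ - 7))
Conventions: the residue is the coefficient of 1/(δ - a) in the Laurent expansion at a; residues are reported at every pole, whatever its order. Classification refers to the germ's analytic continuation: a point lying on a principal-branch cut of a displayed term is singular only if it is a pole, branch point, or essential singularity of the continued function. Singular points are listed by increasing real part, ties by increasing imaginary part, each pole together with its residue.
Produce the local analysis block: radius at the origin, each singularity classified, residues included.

Radius of convergence at 0: 8/5.
At -1/2 - (1/2)*sqrt(29): a pole of order 1; residue -(37/580)*sqrt(29).
At -8/5: an algebraic (square-root) branch point.
At -1/2 + (1/2)*sqrt(29): a pole of order 1; residue (37/580)*sqrt(29).

Denominator factor (δ**2 + δ - 7): discriminant 29, real irrational roots -1/2 + (1/2)*sqrt(29) and -1/2 - (1/2)*sqrt(29); poles of order 1, moduli -1/2 + (1/2)*sqrt(29) and 1/2 + (1/2)*sqrt(29).
Branch term (-7/6)*sqrt(1 - δ/(-8/5)): its argument vanishes at δ = -8/5, a square-root branch point, modulus 8/5.
The radius of convergence is the smallest modulus among the singular points: 8/5.
The branch term is analytic at -1/2 - (1/2)*sqrt(29) and contributes nothing to the residue; only the rational part matters.
The factor δ**2 + δ - 7 splits as (δ - a)(δ - a') with a = -1/2 - (1/2)*sqrt(29), a' = -1/2 + (1/2)*sqrt(29). At the order-1 pole a set g(δ) = (δ - a)*(rational part) = [37/20] / (δ - a').
Simple pole: residue = g(a) at a = -1/2 - (1/2)*sqrt(29), which is -(37/580)*sqrt(29).
The branch term is analytic at -1/2 + (1/2)*sqrt(29) and contributes nothing to the residue; only the rational part matters.
The factor δ**2 + δ - 7 splits as (δ - a)(δ - a') with a = -1/2 + (1/2)*sqrt(29), a' = -1/2 - (1/2)*sqrt(29). At the order-1 pole a set g(δ) = (δ - a)*(rational part) = [37/20] / (δ - a').
Simple pole: residue = g(a) at a = -1/2 + (1/2)*sqrt(29), which is (37/580)*sqrt(29).
List the singular points by increasing real part (a conjugate pair: the negative imaginary part first).


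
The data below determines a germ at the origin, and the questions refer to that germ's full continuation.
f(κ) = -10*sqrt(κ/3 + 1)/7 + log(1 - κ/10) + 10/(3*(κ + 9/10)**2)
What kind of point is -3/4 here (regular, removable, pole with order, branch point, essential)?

Denominator factors: κ + 9/10 = 3/20 at κ = -3/4 — none vanishes.
Branch term log(1 - κ/(10)): argument at -3/4 is 43/40, nonzero, so -3/4 is not its branch point (a point on a principal cut is still regular for the continued germ).
Branch term sqrt(1 - κ/(-3)): argument at -3/4 is 3/4, nonzero, so -3/4 is not its branch point (a point on a principal cut is still regular for the continued germ).
So the germ continues analytically to -3/4.

The point is a regular point.


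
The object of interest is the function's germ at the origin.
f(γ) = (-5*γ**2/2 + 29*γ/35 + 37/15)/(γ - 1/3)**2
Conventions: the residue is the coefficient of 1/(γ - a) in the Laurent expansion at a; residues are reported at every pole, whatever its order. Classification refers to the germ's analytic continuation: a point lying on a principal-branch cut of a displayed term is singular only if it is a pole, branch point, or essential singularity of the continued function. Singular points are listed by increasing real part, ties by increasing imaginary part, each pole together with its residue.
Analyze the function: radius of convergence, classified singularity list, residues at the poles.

Radius of convergence at 0: 1/3.
At 1/3: a pole of order 2; residue -88/105.

Denominator factor (γ - 1/3)^2: pole of order 2 at 1/3, modulus 1/3.
The radius of convergence is the smallest modulus among the singular points: 1/3.
At the order-2 pole 1/3 set g(γ) = (γ - (1/3))^2*f(γ) = -5*γ**2/2 + 29*γ/35 + 37/15.
Order-2 pole: residue = g'(a); g'(1/3) = -88/105, so the residue is -88/105.


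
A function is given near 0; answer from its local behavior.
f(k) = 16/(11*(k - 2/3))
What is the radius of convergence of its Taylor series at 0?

Denominator factor (k - 2/3): pole of order 1 at 2/3, modulus 2/3.
The radius of convergence is the smallest modulus among the singular points: 2/3.

The radius of convergence is 2/3.


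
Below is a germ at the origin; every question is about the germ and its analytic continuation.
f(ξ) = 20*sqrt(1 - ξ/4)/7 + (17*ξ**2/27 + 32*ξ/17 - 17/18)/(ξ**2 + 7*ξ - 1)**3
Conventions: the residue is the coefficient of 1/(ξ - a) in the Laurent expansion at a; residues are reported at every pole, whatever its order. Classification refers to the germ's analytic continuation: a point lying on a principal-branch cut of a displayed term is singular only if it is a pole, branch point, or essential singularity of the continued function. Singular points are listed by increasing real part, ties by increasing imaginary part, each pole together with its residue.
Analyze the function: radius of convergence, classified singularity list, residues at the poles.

Denominator factor (ξ**2 + 7*ξ - 1)^3: discriminant 53, real irrational roots -7/2 + (1/2)*sqrt(53) and -7/2 - (1/2)*sqrt(53); poles of order 3, moduli -7/2 + (1/2)*sqrt(53) and 7/2 + (1/2)*sqrt(53).
Branch term (20/7)*sqrt(1 - ξ/(4)): its argument vanishes at ξ = 4, a square-root branch point, modulus 4.
The radius of convergence is the smallest modulus among the singular points: -7/2 + (1/2)*sqrt(53).
The branch term is analytic at -7/2 - (1/2)*sqrt(53) and contributes nothing to the residue; only the rational part matters.
The factor ξ**2 + 7*ξ - 1 splits as (ξ - a)(ξ - a') with a = -7/2 - (1/2)*sqrt(53), a' = -7/2 + (1/2)*sqrt(53). At the order-3 pole a set g(ξ) = (ξ - a)^3*(rational part) = [17*ξ**2/27 + 32*ξ/17 - 17/18] / (ξ - a')^3.
Order-3 pole: residue = g''(a)/2; g''(-7/2 - (1/2)*sqrt(53)) = (14324/68334543)*sqrt(53), so the residue is (7162/68334543)*sqrt(53).
The branch term is analytic at -7/2 + (1/2)*sqrt(53) and contributes nothing to the residue; only the rational part matters.
The factor ξ**2 + 7*ξ - 1 splits as (ξ - a)(ξ - a') with a = -7/2 + (1/2)*sqrt(53), a' = -7/2 - (1/2)*sqrt(53). At the order-3 pole a set g(ξ) = (ξ - a)^3*(rational part) = [17*ξ**2/27 + 32*ξ/17 - 17/18] / (ξ - a')^3.
Order-3 pole: residue = g''(a)/2; g''(-7/2 + (1/2)*sqrt(53)) = -(14324/68334543)*sqrt(53), so the residue is -(7162/68334543)*sqrt(53).
List the singular points by increasing real part (a conjugate pair: the negative imaginary part first).

Radius of convergence at 0: -7/2 + (1/2)*sqrt(53).
At -7/2 - (1/2)*sqrt(53): a pole of order 3; residue (7162/68334543)*sqrt(53).
At -7/2 + (1/2)*sqrt(53): a pole of order 3; residue -(7162/68334543)*sqrt(53).
At 4: an algebraic (square-root) branch point.


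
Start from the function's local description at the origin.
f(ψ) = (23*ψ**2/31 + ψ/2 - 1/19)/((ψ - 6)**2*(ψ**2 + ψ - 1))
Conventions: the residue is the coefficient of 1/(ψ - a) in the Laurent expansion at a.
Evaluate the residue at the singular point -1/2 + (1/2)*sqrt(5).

The factor ψ**2 + ψ - 1 splits as (ψ - a)(ψ - a') with a = -1/2 + (1/2)*sqrt(5), a' = -1/2 - (1/2)*sqrt(5). At the order-1 pole a set g(ψ) = (ψ - a)*f(ψ) = [(23*ψ**2/31 + ψ/2 - 1/19)/(ψ - 6)**2] / (ψ - a').
Simple pole: residue = g(a) at a = -1/2 + (1/2)*sqrt(5), which is 11/3960436 + (73779/19802180)*sqrt(5).

The residue is 11/3960436 + (73779/19802180)*sqrt(5).


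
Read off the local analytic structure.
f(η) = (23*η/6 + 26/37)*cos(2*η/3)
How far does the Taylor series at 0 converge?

The radius of convergence is infinite.

The factor cos(2*η/3) is entire and contributes no finite singular point.
The polynomial part has no poles.
No finite singular points: the Taylor series at 0 converges everywhere.


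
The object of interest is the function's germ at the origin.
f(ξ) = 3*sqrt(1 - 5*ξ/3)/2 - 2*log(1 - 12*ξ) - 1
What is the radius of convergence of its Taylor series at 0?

Branch term (-2)*log(1 - ξ/(1/12)): its argument vanishes at ξ = 1/12, a logarithmic branch point, modulus 1/12.
Branch term (3/2)*sqrt(1 - ξ/(3/5)): its argument vanishes at ξ = 3/5, a square-root branch point, modulus 3/5.
The radius of convergence is the smallest modulus among the singular points: 1/12.

The radius of convergence is 1/12.


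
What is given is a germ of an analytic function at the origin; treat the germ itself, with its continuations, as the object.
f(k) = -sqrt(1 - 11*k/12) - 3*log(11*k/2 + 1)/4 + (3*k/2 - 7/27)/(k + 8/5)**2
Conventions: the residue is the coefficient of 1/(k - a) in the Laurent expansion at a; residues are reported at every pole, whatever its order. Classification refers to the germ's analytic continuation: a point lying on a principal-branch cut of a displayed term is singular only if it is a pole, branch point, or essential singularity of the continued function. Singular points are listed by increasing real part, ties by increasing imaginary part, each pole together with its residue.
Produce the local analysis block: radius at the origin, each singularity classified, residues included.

Denominator factor (k + 8/5)^2: pole of order 2 at -8/5, modulus 8/5.
Branch term (-3/4)*log(1 - k/(-2/11)): its argument vanishes at k = -2/11, a logarithmic branch point, modulus 2/11.
Branch term (-1)*sqrt(1 - k/(12/11)): its argument vanishes at k = 12/11, a square-root branch point, modulus 12/11.
The radius of convergence is the smallest modulus among the singular points: 2/11.
The branch terms are analytic at -8/5 and contribute nothing to the residue; only the rational part matters.
At the order-2 pole -8/5 set g(k) = (k - (-8/5))^2*(rational part) = 3*k/2 - 7/27.
Order-2 pole: residue = g'(a); g'(-8/5) = 3/2, so the residue is 3/2.
List the singular points by increasing real part (a conjugate pair: the negative imaginary part first).

Radius of convergence at 0: 2/11.
At -8/5: a pole of order 2; residue 3/2.
At -2/11: a logarithmic branch point.
At 12/11: an algebraic (square-root) branch point.


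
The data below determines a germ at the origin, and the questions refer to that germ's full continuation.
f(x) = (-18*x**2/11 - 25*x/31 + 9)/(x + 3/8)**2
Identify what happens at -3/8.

The point is a pole of order 2.

The denominator factor x + 3/8 vanishes at -3/8 and appears to the power 2; the numerator there equals 98997/10912, nonzero, and no other factor vanishes.
Hence a pole whose order is the multiplicity, 2.


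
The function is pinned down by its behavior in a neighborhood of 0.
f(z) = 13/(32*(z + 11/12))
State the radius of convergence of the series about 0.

Denominator factor (z + 11/12): pole of order 1 at -11/12, modulus 11/12.
The radius of convergence is the smallest modulus among the singular points: 11/12.

The radius of convergence is 11/12.


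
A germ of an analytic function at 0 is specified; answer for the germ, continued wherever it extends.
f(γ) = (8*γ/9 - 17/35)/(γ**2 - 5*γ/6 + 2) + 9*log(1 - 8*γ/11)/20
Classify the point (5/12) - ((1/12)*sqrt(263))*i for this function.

The point is a pole of order 1.

The denominator factor γ**2 - 5*γ/6 + 2 vanishes at (5/12) - ((1/12)*sqrt(263))*i and appears to the power 1; the numerator there equals (-109/945) - ((2/27)*sqrt(263))*i, nonzero, and no other factor vanishes.
The branch terms are analytic at this point.
Hence a pole whose order is the multiplicity, 1.


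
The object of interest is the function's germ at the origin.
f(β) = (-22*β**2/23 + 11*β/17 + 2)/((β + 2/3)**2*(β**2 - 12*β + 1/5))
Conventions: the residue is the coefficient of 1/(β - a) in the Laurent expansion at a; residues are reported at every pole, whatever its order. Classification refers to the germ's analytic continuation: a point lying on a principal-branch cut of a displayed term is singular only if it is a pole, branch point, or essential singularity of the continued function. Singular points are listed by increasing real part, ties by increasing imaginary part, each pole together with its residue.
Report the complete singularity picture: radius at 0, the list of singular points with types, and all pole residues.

Radius of convergence at 0: 6 - (1/5)*sqrt(895).
At -2/3: a pole of order 2; residue 25229925/59166511.
At 6 - (1/5)*sqrt(895): a pole of order 1; residue -25229925/118333022 - (51889383/10590805469)*sqrt(895).
At 6 + (1/5)*sqrt(895): a pole of order 1; residue -25229925/118333022 + (51889383/10590805469)*sqrt(895).


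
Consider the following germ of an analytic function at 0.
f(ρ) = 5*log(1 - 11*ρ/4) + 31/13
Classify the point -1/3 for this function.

There is no denominator, hence no pole anywhere.
Branch term log(1 - ρ/(4/11)): argument at -1/3 is 23/12, nonzero, so -1/3 is not its branch point (a point on a principal cut is still regular for the continued germ).
So the germ continues analytically to -1/3.

The point is a regular point.


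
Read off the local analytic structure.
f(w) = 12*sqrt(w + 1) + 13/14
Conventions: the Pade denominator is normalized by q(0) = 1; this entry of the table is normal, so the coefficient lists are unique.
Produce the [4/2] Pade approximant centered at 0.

The Pade approximant has numerator coefficients [181/14, 253/12, 445/48, 3/4, -1/32]; denominator coefficients [1, 7/6, 7/24].

Taylor coefficients needed (expand at 0): a_0 = 181/14, a_1 = 6, a_2 = -3/2, a_3 = 3/4, a_4 = -15/32, a_5 = 21/64, a_6 = -63/256.
Write the denominator as Q(w) = 1 + q1*w + q2*w^2. Requiring Q*f - P = O(w^7) with deg P <= 4 kills the coefficients of w^5..w^6 in Q*f:
  w^5: a_5 + q1*a_4 + q2*a_3 = 0, i.e. 21/64 + (-15/32)*q1 + (3/4)*q2 = 0.
  w^6: a_6 + q1*a_5 + q2*a_4 = 0, i.e. -63/256 + (21/64)*q1 + (-15/32)*q2 = 0.
Solving this linear system: q1 = 7/6, q2 = 7/24.
The numerator is Q*f truncated at degree 4: P0 = a_0 = 181/14; P1 = a_1 + q1*a_0 = 253/12; P2 = a_2 + q1*a_1 + q2*a_0 = 445/48; P3 = a_3 + q1*a_2 + q2*a_1 = 3/4; P4 = a_4 + q1*a_3 + q2*a_2 = -1/32.


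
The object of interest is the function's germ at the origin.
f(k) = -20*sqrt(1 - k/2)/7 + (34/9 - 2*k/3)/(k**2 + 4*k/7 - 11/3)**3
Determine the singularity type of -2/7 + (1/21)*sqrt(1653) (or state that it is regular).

The denominator factor k**2 + 4*k/7 - 11/3 vanishes at -2/7 + (1/21)*sqrt(1653) and appears to the power 3; the numerator there equals 250/63 - (2/63)*sqrt(1653), nonzero, and no other factor vanishes.
The branch terms are analytic at this point.
Hence a pole whose order is the multiplicity, 3.

The point is a pole of order 3.


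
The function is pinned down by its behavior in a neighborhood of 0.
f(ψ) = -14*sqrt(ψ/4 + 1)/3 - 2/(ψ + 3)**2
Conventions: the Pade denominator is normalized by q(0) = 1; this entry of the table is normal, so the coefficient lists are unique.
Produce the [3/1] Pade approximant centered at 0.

Taylor coefficients needed (expand at 0): a_0 = -44/9, a_1 = -47/108, a_2 = -65/1728, a_3 = 3529/124416, a_4 = -155335/11943936.
Write the denominator as Q(ψ) = 1 + q1*ψ. Requiring Q*f - P = O(ψ^5) with deg P <= 3 kills the coefficients of ψ^4..ψ^4 in Q*f:
  ψ^4: a_4 + q1*a_3 = 0, i.e. -155335/11943936 + (3529/124416)*q1 = 0.
Solving this linear system: q1 = 155335/338784.
The numerator is Q*f truncated at degree 3: P0 = a_0 = -44/9; P1 = a_1 + q1*a_0 = -680137/254088; P2 = a_2 + q1*a_1 = -8677055/36588672; P3 = a_3 + q1*a_2 = 19525039/1756256256.

The Pade approximant has numerator coefficients [-44/9, -680137/254088, -8677055/36588672, 19525039/1756256256]; denominator coefficients [1, 155335/338784].


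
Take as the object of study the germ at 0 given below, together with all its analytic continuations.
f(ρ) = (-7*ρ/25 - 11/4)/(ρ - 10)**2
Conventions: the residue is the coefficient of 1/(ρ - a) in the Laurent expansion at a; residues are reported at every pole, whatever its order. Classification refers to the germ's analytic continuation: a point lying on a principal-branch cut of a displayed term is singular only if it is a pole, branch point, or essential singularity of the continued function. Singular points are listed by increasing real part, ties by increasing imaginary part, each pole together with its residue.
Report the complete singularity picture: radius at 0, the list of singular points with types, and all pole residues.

Denominator factor (ρ - 10)^2: pole of order 2 at 10, modulus 10.
The radius of convergence is the smallest modulus among the singular points: 10.
At the order-2 pole 10 set g(ρ) = (ρ - (10))^2*f(ρ) = -7*ρ/25 - 11/4.
Order-2 pole: residue = g'(a); g'(10) = -7/25, so the residue is -7/25.

Radius of convergence at 0: 10.
At 10: a pole of order 2; residue -7/25.


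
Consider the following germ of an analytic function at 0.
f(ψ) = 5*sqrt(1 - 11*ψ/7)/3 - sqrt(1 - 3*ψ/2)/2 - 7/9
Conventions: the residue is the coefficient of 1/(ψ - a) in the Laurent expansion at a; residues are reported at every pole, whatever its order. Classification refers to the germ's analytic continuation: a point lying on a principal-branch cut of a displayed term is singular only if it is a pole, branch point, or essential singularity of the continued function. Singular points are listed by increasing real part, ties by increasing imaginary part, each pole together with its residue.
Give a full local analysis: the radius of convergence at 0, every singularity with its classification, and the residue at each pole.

Branch term (5/3)*sqrt(1 - ψ/(7/11)): its argument vanishes at ψ = 7/11, a square-root branch point, modulus 7/11.
Branch term (-1/2)*sqrt(1 - ψ/(2/3)): its argument vanishes at ψ = 2/3, a square-root branch point, modulus 2/3.
The radius of convergence is the smallest modulus among the singular points: 7/11.
List the singular points by increasing real part (a conjugate pair: the negative imaginary part first).

Radius of convergence at 0: 7/11.
At 7/11: an algebraic (square-root) branch point.
At 2/3: an algebraic (square-root) branch point.


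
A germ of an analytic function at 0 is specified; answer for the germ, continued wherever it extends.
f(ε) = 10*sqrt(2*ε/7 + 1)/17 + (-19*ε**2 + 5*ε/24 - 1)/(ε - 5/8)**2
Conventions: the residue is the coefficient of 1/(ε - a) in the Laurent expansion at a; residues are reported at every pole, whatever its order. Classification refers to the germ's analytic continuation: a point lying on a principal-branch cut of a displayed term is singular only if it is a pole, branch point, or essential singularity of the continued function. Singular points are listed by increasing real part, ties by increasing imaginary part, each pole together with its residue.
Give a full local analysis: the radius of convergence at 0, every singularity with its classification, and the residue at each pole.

Radius of convergence at 0: 5/8.
At -7/2: an algebraic (square-root) branch point.
At 5/8: a pole of order 2; residue -565/24.

Denominator factor (ε - 5/8)^2: pole of order 2 at 5/8, modulus 5/8.
Branch term (10/17)*sqrt(1 - ε/(-7/2)): its argument vanishes at ε = -7/2, a square-root branch point, modulus 7/2.
The radius of convergence is the smallest modulus among the singular points: 5/8.
The branch term is analytic at 5/8 and contributes nothing to the residue; only the rational part matters.
At the order-2 pole 5/8 set g(ε) = (ε - (5/8))^2*(rational part) = -19*ε**2 + 5*ε/24 - 1.
Order-2 pole: residue = g'(a); g'(5/8) = -565/24, so the residue is -565/24.
List the singular points by increasing real part (a conjugate pair: the negative imaginary part first).


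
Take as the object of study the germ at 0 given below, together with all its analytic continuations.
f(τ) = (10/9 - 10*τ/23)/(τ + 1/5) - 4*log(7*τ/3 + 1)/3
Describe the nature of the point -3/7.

The point is a logarithmic branch point.

The term (-4/3)*log(1 - τ/(-3/7)) has argument 1 - -3/7/(-3/7) = 0 at -3/7: a logarithmic (infinitely-sheeted) branch point; the remaining terms are analytic or single-valued there.


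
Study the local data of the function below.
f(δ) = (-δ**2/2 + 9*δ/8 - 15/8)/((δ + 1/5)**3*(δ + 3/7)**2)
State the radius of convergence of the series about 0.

Denominator factor (δ + 3/7)^2: pole of order 2 at -3/7, modulus 3/7.
Denominator factor (δ + 1/5)^3: pole of order 3 at -1/5, modulus 1/5.
The radius of convergence is the smallest modulus among the singular points: 1/5.

The radius of convergence is 1/5.


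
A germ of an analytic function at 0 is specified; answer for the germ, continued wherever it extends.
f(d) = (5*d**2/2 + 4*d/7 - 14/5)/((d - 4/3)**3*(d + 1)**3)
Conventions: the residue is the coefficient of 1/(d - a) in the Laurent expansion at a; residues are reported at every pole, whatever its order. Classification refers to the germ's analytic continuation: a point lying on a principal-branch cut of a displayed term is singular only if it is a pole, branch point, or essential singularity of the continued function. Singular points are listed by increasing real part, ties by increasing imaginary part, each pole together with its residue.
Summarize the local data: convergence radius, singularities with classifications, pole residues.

Denominator factor (d + 1)^3: pole of order 3 at -1, modulus 1.
Denominator factor (d - 4/3)^3: pole of order 3 at 4/3, modulus 4/3.
The radius of convergence is the smallest modulus among the singular points: 1.
At the order-3 pole -1 set g(d) = (d - (-1))^3*f(d) = (5*d**2/2 + 4*d/7 - 14/5)/(d - 4/3)**3.
Order-3 pole: residue = g''(a)/2; g''(-1) = 384723/588245, so the residue is 384723/1176490.
At the order-3 pole 4/3 set g(d) = (d - (4/3))^3*f(d) = (5*d**2/2 + 4*d/7 - 14/5)/(d + 1)**3.
Order-3 pole: residue = g''(a)/2; g''(4/3) = -384723/588245, so the residue is -384723/1176490.
List the singular points by increasing real part (a conjugate pair: the negative imaginary part first).

Radius of convergence at 0: 1.
At -1: a pole of order 3; residue 384723/1176490.
At 4/3: a pole of order 3; residue -384723/1176490.
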